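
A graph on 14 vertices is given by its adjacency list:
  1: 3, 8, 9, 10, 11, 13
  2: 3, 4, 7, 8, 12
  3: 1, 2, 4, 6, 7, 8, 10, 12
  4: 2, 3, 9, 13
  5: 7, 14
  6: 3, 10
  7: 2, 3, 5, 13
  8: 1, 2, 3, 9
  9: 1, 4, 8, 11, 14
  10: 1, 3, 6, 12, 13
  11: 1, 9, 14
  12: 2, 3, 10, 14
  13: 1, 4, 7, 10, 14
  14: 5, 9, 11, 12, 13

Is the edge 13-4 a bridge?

After removing 13-4, the path 13-1-3-4 still connects them, so the edge is not a bridge.

No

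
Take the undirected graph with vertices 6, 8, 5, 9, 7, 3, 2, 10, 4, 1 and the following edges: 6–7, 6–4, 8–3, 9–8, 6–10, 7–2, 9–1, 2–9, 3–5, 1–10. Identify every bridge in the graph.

3-5, 3-8, 4-6, 8-9

The edges on the cycle 6-7-2-9-1-10-6 are not bridges since each lies on that cycle.
But removing 8–3 disconnects 8 from 3; removing 9–8 disconnects 9 from 8; removing 5–3 disconnects 5 from 3; removing 6–4 disconnects 6 from 4 — these are bridges.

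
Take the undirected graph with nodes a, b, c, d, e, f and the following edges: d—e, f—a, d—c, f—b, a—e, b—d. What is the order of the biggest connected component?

Starting from a we can reach a, b, c, d, e, f. That is one component of size 6.
The largest has 6 vertices.

6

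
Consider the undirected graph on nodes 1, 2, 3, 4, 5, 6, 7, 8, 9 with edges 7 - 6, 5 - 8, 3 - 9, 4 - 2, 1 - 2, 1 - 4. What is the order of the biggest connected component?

Starting from 5 we can reach 5, 8. That is one component of size 2.
Starting from 6 we can reach 6, 7. That is one component of size 2.
Starting from 3 we can reach 3, 9. That is one component of size 2.
Starting from 1 we can reach 1, 2, 4. That is one component of size 3.
The largest has 3 vertices.

3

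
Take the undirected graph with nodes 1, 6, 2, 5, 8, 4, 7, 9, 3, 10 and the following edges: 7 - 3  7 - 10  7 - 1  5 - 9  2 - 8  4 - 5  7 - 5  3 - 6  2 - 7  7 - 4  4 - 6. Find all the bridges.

The edges on the cycle 7-4-5-7 are not bridges since each lies on that cycle.
But removing 10 - 7 disconnects 10 from 7; removing 2 - 7 disconnects 2 from 7; removing 2 - 8 disconnects 2 from 8; removing 1 - 7 disconnects 1 from 7 — these are bridges.
In total 5 edges are bridges.

1-7, 10-7, 2-7, 2-8, 5-9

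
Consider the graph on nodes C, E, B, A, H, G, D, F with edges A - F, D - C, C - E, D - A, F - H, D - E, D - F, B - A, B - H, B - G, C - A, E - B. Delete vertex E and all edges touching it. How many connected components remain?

With E gone, the remaining components are: {A, B, C, D, F, G, H}.
That is 1 component.

1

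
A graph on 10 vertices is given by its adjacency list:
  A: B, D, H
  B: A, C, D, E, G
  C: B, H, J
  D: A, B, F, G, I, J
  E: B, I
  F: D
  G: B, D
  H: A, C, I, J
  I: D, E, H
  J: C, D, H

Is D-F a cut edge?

Removing D-F leaves no path between D and F: the component count goes from 1 to 2. So it is a bridge.

Yes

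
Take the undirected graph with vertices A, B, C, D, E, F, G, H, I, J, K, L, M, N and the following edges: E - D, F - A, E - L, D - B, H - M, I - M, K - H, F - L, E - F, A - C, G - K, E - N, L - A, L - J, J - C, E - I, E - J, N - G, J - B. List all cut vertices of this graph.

E

Removing E increases the component count from 1 to 2, so E is a cut vertex.
By contrast removing D leaves 1 component; it is not a cut vertex. No other vertex is a cut vertex either.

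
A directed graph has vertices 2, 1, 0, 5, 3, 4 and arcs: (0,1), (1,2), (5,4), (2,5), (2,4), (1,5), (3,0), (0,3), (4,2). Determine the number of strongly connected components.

{2, 4, 5} are all mutually reachable — one SCC of size 3.
{0, 3} are all mutually reachable — one SCC of size 2.
{1} is an SCC by itself.
That gives 3 strongly connected components.

3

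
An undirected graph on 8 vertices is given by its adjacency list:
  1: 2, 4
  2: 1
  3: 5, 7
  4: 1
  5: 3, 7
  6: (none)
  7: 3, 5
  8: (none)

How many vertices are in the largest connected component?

8 is isolated — a component by itself.
6 is isolated — a component by itself.
Starting from 3 we can reach 3, 5, 7. That is one component of size 3.
Starting from 1 we can reach 1, 2, 4. That is one component of size 3.
The largest has 3 vertices.

3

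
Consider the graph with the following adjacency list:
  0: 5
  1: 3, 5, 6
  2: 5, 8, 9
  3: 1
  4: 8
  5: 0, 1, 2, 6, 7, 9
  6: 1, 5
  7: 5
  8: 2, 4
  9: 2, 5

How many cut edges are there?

5

The edges on the cycle 1-5-6-1 are not bridges since each lies on that cycle.
But removing 1-3 disconnects 1 from 3; removing 5-0 disconnects 5 from 0; removing 5-7 disconnects 5 from 7; removing 4-8 disconnects 4 from 8 — these are bridges.
In total 5 edges are bridges.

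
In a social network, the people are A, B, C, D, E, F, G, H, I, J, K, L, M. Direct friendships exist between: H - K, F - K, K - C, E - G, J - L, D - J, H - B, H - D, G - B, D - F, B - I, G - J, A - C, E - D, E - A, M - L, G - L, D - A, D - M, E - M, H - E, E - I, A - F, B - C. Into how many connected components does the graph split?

1

Starting from A we can reach A, B, C, D, E, F, G, H, I, J, K, L, M. That is one component of size 13.
Total: 1 component.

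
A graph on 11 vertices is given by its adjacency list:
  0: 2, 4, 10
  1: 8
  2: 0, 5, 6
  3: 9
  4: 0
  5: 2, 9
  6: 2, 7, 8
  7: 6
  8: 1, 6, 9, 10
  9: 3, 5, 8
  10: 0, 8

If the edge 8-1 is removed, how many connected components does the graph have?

2

Before removal there is 1 component.
8-1 is a bridge — removing it separates 8's side from 1's side.
After removal: 2 components.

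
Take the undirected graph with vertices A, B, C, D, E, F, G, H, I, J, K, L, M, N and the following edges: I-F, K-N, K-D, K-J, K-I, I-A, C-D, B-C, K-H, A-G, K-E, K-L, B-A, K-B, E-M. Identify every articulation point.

Removing A increases the component count from 1 to 2, so A is a cut vertex.
Removing E increases the component count from 1 to 2, so E is a cut vertex.
Removing I increases the component count from 1 to 2, so I is a cut vertex.
Likewise K is a cut vertex.
By contrast removing L leaves 1 component; it is not a cut vertex. No other vertex is a cut vertex either.

A, E, I, K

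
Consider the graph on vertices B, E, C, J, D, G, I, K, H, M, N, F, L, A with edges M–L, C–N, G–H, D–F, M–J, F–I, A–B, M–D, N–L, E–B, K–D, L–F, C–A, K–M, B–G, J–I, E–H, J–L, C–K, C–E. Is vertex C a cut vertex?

Deleting C raises the number of components from 1 to 2, so C is a cut vertex.

Yes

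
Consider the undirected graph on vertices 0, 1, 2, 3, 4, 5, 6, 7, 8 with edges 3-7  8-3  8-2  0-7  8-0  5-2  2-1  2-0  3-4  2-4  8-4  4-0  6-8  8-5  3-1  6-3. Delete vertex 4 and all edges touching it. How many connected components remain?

1

With 4 gone, the remaining components are: {0, 1, 2, 3, 5, 6, 7, 8}.
That is 1 component.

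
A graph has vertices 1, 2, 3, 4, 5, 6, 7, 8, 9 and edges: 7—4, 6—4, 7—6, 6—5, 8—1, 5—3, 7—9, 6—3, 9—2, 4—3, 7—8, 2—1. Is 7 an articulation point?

Deleting 7 raises the number of components from 1 to 2, so 7 is a cut vertex.

Yes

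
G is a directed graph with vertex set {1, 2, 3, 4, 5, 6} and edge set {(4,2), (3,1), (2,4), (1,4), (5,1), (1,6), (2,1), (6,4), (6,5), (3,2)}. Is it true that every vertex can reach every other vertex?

There is no directed path from 6 to 3, so the graph is not strongly connected.

No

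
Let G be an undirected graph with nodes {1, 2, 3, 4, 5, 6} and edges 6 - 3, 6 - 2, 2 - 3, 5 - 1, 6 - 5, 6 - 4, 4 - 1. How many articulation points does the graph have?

Removing 6 increases the component count from 1 to 2, so 6 is a cut vertex.
By contrast removing 2 leaves 1 component; it is not a cut vertex. No other vertex is a cut vertex either.

1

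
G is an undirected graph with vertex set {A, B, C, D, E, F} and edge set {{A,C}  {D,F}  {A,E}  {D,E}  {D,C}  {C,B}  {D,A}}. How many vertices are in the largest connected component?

Starting from A we can reach A, B, C, D, E, F. That is one component of size 6.
The largest has 6 vertices.

6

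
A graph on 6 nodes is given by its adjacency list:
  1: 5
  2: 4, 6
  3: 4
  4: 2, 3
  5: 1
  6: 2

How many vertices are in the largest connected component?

4

Starting from 1 we can reach 1, 5. That is one component of size 2.
Starting from 2 we can reach 2, 3, 4, 6. That is one component of size 4.
The largest has 4 vertices.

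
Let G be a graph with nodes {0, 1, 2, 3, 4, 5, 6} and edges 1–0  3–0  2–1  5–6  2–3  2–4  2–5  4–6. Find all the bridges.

The edges on the cycle 2-1-0-3-2 are not bridges since each lies on that cycle.
Every edge lies on some cycle, so there are no bridges.

none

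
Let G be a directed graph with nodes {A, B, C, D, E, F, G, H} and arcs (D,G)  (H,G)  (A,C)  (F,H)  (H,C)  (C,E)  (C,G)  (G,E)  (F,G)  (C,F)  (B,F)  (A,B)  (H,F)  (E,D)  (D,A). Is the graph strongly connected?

Yes

From E we can reach every vertex (A, B, C, D, E, F, G, H), and every vertex can reach E (A, B, C, D, E, F, G, H). So the whole graph is one strongly connected component.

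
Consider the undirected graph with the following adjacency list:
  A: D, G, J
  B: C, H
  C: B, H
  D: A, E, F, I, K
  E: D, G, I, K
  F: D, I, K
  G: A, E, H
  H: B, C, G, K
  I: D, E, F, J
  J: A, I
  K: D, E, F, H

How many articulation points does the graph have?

1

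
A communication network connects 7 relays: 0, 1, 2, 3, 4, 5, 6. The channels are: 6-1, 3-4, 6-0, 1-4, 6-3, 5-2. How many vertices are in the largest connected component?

Starting from 2 we can reach 2, 5. That is one component of size 2.
Starting from 0 we can reach 0, 1, 3, 4, 6. That is one component of size 5.
The largest has 5 vertices.

5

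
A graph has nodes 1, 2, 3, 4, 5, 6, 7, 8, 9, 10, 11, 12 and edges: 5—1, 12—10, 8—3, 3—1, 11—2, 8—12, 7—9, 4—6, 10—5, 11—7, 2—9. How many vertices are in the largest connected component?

6

Starting from 4 we can reach 4, 6. That is one component of size 2.
Starting from 2 we can reach 2, 7, 9, 11. That is one component of size 4.
Starting from 1 we can reach 1, 3, 5, 8, 10, 12. That is one component of size 6.
The largest has 6 vertices.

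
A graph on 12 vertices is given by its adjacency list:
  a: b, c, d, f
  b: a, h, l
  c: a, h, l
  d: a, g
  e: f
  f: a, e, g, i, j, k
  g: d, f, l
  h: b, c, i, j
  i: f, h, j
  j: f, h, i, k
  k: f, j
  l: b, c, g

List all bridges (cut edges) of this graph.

e-f

The edges on the cycle f-g-l-c-h-i-f are not bridges since each lies on that cycle.
But removing e-f disconnects e from f — this is a bridge.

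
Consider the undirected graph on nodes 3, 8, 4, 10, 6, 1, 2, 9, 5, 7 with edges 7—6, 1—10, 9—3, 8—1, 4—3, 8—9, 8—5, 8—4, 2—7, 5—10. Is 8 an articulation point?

Deleting 8 raises the number of components from 2 to 3, so 8 is a cut vertex.

Yes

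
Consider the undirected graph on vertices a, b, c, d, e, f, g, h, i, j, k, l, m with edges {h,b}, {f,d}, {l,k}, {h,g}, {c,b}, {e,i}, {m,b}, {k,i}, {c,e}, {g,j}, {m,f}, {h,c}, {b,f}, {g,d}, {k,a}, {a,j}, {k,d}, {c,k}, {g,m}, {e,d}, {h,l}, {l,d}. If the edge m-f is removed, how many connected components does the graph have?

m and f are still connected via m-b-f, so the component count stays at 1.

1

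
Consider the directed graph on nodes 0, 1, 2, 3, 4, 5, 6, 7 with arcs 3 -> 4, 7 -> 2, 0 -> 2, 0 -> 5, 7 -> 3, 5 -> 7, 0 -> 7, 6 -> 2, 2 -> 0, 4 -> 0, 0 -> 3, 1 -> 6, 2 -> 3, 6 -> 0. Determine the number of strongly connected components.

3

{0, 2, 3, 4, 5, 7} are all mutually reachable — one SCC of size 6.
{6} is an SCC by itself.
{1} is an SCC by itself.
That gives 3 strongly connected components.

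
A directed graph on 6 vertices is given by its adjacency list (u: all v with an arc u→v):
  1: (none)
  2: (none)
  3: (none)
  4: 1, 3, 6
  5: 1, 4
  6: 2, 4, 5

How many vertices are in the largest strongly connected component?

3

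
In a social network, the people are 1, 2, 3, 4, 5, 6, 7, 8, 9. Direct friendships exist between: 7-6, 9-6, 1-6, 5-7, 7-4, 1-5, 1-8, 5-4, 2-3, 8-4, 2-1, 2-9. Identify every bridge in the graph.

2-3

The edges on the cycle 1-5-7-6-1 are not bridges since each lies on that cycle.
But removing 3-2 disconnects 3 from 2 — this is a bridge.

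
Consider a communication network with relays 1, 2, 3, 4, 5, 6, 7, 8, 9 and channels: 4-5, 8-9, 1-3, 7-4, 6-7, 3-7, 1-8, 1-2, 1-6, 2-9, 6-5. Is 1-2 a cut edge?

No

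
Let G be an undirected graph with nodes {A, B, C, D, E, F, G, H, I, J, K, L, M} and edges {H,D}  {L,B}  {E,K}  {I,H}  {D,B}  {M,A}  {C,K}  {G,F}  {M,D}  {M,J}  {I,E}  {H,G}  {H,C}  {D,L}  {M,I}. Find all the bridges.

A-M, F-G, G-H, J-M

The edges on the cycle I-H-C-K-E-I are not bridges since each lies on that cycle.
But removing M - J disconnects M from J; removing G - H disconnects G from H; removing M - A disconnects M from A; removing G - F disconnects G from F — these are bridges.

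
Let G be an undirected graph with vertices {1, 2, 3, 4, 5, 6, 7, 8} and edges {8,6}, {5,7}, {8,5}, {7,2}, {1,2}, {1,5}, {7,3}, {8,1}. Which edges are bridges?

3-7, 6-8

The edges on the cycle 1-5-7-2-1 are not bridges since each lies on that cycle.
But removing 8–6 disconnects 8 from 6; removing 3–7 disconnects 3 from 7 — these are bridges.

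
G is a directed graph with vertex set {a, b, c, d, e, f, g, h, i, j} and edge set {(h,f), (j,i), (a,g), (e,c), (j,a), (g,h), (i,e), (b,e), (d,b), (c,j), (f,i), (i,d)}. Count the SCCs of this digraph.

1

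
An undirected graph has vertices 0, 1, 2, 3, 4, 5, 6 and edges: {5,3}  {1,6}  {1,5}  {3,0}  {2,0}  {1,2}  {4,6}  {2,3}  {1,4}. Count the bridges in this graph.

0

The edges on the cycle 1-4-6-1 are not bridges since each lies on that cycle.
Every edge lies on some cycle, so there are no bridges.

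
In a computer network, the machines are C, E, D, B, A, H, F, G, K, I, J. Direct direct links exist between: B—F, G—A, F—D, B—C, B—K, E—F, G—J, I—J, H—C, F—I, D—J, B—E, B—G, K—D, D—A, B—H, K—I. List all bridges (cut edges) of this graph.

The edges on the cycle B-H-C-B are not bridges since each lies on that cycle.
Every edge lies on some cycle, so there are no bridges.

none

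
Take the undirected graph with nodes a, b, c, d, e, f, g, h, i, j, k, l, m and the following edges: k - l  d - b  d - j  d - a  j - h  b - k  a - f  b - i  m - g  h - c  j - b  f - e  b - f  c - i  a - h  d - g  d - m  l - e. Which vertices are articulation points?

Removing d increases the component count from 1 to 2, so d is a cut vertex.
By contrast removing l leaves 1 component; it is not a cut vertex. No other vertex is a cut vertex either.

d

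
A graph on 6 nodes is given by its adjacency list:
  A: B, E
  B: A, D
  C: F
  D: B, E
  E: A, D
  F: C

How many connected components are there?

Starting from C we can reach C, F. That is one component of size 2.
Starting from A we can reach A, B, D, E. That is one component of size 4.
Total: 2 components.

2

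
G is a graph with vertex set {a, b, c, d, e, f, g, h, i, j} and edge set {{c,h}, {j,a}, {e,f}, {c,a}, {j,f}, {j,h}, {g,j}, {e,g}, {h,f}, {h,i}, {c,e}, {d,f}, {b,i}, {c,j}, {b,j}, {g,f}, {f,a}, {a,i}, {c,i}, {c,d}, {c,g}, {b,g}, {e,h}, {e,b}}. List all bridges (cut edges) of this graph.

none

The edges on the cycle c-e-b-g-j-h-i-c are not bridges since each lies on that cycle.
Every edge lies on some cycle, so there are no bridges.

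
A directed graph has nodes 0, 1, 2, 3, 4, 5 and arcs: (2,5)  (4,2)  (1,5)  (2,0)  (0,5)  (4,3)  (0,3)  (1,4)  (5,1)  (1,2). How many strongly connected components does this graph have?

2

{0, 1, 2, 4, 5} are all mutually reachable — one SCC of size 5.
{3} is an SCC by itself.
That gives 2 strongly connected components.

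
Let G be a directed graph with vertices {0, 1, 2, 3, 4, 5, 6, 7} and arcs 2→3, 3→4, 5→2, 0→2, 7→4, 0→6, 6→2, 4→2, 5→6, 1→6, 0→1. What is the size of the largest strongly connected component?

3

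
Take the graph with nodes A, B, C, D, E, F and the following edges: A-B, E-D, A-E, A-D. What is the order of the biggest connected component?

4

F is isolated — a component by itself.
C is isolated — a component by itself.
Starting from A we can reach A, B, D, E. That is one component of size 4.
The largest has 4 vertices.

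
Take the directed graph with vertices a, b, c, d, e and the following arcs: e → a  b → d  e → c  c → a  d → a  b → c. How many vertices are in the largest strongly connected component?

{c} is an SCC by itself.
{a} is an SCC by itself.
{e} is an SCC by itself.
{d} is an SCC by itself.
{b} is an SCC by itself.
The largest has 1 vertex.

1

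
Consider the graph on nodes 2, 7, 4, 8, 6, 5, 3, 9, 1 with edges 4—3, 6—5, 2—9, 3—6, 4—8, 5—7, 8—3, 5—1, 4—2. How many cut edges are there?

6

The edges on the cycle 4-8-3-4 are not bridges since each lies on that cycle.
But removing 2—9 disconnects 2 from 9; removing 4—2 disconnects 4 from 2; removing 6—5 disconnects 6 from 5; removing 3—6 disconnects 3 from 6 — these are bridges.
In total 6 edges are bridges.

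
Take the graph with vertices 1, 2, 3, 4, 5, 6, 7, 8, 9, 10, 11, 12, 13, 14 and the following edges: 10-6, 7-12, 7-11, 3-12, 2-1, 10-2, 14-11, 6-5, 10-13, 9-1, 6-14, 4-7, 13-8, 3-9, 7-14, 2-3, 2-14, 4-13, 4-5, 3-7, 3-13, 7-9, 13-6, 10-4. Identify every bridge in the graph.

The edges on the cycle 10-4-13-10 are not bridges since each lies on that cycle.
But removing 13-8 disconnects 13 from 8 — this is a bridge.

13-8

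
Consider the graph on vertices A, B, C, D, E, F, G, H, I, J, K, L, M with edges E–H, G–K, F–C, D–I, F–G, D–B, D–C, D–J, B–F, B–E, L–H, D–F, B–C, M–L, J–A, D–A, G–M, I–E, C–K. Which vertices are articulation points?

D

Removing D increases the component count from 1 to 2, so D is a cut vertex.
By contrast removing G leaves 1 component; it is not a cut vertex. No other vertex is a cut vertex either.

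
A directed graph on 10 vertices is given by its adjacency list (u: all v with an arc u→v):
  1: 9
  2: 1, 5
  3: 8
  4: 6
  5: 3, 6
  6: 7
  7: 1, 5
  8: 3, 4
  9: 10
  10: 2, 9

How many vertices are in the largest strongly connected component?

{1, 2, 3, 4, 5, 6, 7, 8, 9, 10} are all mutually reachable — one SCC of size 10.
The largest has 10 vertices.

10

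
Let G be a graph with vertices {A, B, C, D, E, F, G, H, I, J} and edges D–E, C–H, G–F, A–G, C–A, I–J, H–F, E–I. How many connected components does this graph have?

B is isolated — a component by itself.
Starting from D we can reach D, E, I, J. That is one component of size 4.
Starting from A we can reach A, C, F, G, H. That is one component of size 5.
Total: 3 components.

3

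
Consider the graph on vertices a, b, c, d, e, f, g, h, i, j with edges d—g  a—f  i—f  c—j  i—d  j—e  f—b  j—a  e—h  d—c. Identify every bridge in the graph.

b-f, d-g, e-h, e-j

The edges on the cycle i-d-c-j-a-f-i are not bridges since each lies on that cycle.
But removing f—b disconnects f from b; removing d—g disconnects d from g; removing j—e disconnects j from e; removing h—e disconnects h from e — these are bridges.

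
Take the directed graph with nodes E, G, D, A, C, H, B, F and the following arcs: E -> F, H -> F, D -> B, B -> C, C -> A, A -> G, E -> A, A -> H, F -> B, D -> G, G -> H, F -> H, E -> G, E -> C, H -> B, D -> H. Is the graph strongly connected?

There is no directed path from C to E, so the graph is not strongly connected.

No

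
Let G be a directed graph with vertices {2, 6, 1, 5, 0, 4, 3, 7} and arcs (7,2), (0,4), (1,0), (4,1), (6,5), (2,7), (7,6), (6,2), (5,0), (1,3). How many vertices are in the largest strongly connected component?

{0, 1, 4} are all mutually reachable — one SCC of size 3.
{2, 6, 7} are all mutually reachable — one SCC of size 3.
{3} is an SCC by itself.
{5} is an SCC by itself.
The largest has 3 vertices.

3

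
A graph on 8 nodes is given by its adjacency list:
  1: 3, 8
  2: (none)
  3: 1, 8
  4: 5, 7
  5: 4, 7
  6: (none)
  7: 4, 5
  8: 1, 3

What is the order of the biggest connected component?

2 is isolated — a component by itself.
6 is isolated — a component by itself.
Starting from 1 we can reach 1, 3, 8. That is one component of size 3.
Starting from 4 we can reach 4, 5, 7. That is one component of size 3.
The largest has 3 vertices.

3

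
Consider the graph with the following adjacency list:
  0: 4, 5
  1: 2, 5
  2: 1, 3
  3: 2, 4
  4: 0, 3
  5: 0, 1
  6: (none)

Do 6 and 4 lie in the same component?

The component containing 6 is {6}, and 4 is not in it.

No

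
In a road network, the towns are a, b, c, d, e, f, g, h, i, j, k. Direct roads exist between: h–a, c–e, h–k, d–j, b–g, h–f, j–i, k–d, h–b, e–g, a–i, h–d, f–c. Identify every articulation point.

Removing h increases the component count from 1 to 2, so h is a cut vertex.
By contrast removing f leaves 1 component; it is not a cut vertex. No other vertex is a cut vertex either.

h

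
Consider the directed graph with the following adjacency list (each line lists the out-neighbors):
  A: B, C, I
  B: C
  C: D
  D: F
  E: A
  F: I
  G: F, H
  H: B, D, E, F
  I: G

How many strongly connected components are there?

{A, B, C, D, E, F, G, H, I} are all mutually reachable — one SCC of size 9.
That gives 1 strongly connected component.

1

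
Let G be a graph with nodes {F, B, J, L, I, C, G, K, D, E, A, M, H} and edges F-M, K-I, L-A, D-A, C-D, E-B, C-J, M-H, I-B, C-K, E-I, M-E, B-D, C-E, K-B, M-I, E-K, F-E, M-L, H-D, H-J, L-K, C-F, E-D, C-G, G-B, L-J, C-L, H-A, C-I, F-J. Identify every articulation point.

none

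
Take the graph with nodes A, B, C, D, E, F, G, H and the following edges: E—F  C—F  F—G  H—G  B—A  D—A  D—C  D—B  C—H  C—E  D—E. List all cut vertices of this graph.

D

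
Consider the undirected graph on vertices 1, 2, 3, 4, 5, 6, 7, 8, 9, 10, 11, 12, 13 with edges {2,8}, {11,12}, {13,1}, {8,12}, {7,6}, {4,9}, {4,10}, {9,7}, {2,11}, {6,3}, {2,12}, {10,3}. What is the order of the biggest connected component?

6

5 is isolated — a component by itself.
Starting from 1 we can reach 1, 13. That is one component of size 2.
Starting from 2 we can reach 2, 8, 11, 12. That is one component of size 4.
Starting from 3 we can reach 3, 4, 6, 7, 9, 10. That is one component of size 6.
The largest has 6 vertices.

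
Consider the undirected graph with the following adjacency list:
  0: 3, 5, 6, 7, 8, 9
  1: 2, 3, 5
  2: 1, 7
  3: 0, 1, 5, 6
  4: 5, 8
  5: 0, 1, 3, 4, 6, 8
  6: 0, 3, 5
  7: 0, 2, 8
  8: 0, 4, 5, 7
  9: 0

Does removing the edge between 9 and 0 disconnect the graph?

Removing 9-0 leaves no path between 9 and 0: the component count goes from 1 to 2. So it is a bridge.

Yes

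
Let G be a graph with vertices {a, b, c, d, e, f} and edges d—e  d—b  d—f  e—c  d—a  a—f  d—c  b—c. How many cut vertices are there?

Removing d increases the component count from 1 to 2, so d is a cut vertex.
By contrast removing c leaves 1 component; it is not a cut vertex. No other vertex is a cut vertex either.

1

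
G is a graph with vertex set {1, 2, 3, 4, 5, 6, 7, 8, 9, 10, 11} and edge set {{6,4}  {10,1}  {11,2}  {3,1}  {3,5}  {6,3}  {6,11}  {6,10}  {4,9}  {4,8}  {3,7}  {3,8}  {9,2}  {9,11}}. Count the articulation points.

1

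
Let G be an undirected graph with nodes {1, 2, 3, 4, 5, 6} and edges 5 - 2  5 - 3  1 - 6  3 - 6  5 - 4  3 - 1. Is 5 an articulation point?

Yes

Deleting 5 raises the number of components from 1 to 3, so 5 is a cut vertex.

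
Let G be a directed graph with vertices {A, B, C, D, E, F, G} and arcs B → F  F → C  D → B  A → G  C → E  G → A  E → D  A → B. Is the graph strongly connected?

There is no directed path from F to A, so the graph is not strongly connected.

No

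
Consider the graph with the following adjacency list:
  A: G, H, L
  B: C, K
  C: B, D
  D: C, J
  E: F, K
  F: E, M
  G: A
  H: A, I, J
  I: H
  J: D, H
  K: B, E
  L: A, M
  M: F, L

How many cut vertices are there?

2

Removing A increases the component count from 1 to 2, so A is a cut vertex.
Removing H increases the component count from 1 to 2, so H is a cut vertex.
By contrast removing C leaves 1 component; it is not a cut vertex. No other vertex is a cut vertex either.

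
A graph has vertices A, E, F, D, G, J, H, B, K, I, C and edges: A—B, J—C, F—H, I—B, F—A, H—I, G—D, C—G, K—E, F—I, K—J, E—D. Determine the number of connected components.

2

Starting from A we can reach A, B, F, H, I. That is one component of size 5.
Starting from C we can reach C, D, E, G, J, K. That is one component of size 6.
Total: 2 components.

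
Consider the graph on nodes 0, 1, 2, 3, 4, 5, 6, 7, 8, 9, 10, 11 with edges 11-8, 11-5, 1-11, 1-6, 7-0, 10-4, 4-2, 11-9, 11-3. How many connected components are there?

Starting from 0 we can reach 0, 7. That is one component of size 2.
Starting from 2 we can reach 2, 4, 10. That is one component of size 3.
Starting from 1 we can reach 1, 3, 5, 6, 8, 9, 11. That is one component of size 7.
Total: 3 components.

3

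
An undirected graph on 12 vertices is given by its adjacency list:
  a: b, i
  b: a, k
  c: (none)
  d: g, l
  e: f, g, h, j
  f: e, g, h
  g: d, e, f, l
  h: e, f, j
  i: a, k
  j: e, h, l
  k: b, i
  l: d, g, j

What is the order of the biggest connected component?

c is isolated — a component by itself.
Starting from a we can reach a, b, i, k. That is one component of size 4.
Starting from d we can reach d, e, f, g, h, j, l. That is one component of size 7.
The largest has 7 vertices.

7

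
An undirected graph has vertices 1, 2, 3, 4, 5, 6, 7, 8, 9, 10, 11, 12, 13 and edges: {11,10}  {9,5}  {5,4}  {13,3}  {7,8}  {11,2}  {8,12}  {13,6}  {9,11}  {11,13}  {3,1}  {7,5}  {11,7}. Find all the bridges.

1-3, 10-11, 11-13, 11-2, 12-8, 13-3, 13-6, 4-5, 7-8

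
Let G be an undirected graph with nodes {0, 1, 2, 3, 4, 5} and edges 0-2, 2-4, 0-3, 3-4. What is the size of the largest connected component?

4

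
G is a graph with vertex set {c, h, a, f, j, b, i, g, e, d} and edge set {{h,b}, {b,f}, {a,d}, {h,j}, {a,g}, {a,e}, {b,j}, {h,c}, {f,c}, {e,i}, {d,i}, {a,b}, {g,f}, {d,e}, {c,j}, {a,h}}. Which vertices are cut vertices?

a

Removing a increases the component count from 1 to 2, so a is a cut vertex.
By contrast removing j leaves 1 component; it is not a cut vertex. No other vertex is a cut vertex either.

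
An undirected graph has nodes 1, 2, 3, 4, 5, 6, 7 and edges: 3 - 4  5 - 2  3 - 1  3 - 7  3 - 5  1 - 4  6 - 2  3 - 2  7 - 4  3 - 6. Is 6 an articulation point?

Deleting 6 leaves 1 component (was 1) (its neighbors 2, 3 remain connected to each other), so 6 is not a cut vertex.

No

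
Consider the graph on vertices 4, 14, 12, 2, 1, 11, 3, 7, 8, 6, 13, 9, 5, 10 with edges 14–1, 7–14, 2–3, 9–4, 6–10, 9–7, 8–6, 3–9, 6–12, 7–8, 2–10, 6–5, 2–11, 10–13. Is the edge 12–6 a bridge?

Yes

Removing 12–6 leaves no path between 12 and 6: the component count goes from 1 to 2. So it is a bridge.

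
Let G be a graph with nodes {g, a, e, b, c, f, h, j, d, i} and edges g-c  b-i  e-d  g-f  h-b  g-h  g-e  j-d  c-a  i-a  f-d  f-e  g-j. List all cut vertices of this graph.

g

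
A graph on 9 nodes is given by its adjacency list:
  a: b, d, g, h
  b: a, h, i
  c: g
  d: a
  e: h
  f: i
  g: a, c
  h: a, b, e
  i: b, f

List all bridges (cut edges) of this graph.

a-d, a-g, b-i, c-g, e-h, f-i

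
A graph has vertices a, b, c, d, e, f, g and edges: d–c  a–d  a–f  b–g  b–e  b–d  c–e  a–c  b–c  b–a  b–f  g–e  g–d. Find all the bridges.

none

The edges on the cycle b-a-f-b are not bridges since each lies on that cycle.
Every edge lies on some cycle, so there are no bridges.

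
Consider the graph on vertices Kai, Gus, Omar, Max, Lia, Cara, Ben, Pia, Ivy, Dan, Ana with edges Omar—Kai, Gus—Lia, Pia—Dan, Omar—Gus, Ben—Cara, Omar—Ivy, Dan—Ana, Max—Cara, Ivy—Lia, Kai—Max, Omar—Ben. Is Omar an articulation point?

Deleting Omar raises the number of components from 2 to 3, so Omar is a cut vertex.

Yes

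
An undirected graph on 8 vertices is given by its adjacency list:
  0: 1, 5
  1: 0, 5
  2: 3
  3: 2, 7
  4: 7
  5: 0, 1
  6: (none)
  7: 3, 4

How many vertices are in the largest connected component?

4

6 is isolated — a component by itself.
Starting from 0 we can reach 0, 1, 5. That is one component of size 3.
Starting from 2 we can reach 2, 3, 4, 7. That is one component of size 4.
The largest has 4 vertices.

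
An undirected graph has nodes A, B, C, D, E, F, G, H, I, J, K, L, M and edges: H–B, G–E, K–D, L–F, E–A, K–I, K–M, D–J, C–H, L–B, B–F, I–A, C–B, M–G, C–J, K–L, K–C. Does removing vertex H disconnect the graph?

No

Deleting H leaves 1 component (was 1) (its neighbors B, C remain connected to each other), so H is not a cut vertex.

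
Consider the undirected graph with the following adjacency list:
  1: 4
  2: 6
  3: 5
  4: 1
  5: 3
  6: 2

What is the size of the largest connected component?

2

Starting from 1 we can reach 1, 4. That is one component of size 2.
Starting from 3 we can reach 3, 5. That is one component of size 2.
Starting from 2 we can reach 2, 6. That is one component of size 2.
The largest has 2 vertices.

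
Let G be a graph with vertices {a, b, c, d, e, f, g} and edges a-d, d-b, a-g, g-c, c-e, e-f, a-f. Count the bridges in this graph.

The edges on the cycle a-g-c-e-f-a are not bridges since each lies on that cycle.
But removing d-b disconnects d from b; removing a-d disconnects a from d — these are bridges.
That makes 2 bridges.

2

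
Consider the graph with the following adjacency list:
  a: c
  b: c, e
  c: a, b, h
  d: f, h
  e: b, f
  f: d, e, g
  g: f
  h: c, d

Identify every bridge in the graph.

The edges on the cycle b-e-f-d-h-c-b are not bridges since each lies on that cycle.
But removing c-a disconnects c from a; removing f-g disconnects f from g — these are bridges.

a-c, f-g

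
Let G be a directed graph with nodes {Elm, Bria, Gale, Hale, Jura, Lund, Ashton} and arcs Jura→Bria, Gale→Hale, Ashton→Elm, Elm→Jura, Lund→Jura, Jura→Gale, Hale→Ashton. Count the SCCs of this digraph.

3

{Elm, Gale, Hale, Jura, Ashton} are all mutually reachable — one SCC of size 5.
{Lund} is an SCC by itself.
{Bria} is an SCC by itself.
That gives 3 strongly connected components.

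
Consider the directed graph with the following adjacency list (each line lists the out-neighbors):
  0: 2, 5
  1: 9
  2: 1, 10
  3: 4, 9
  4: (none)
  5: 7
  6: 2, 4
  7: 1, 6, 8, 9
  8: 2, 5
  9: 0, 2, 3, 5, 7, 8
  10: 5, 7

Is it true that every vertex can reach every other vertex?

No

There is no directed path from 4 to 7, so the graph is not strongly connected.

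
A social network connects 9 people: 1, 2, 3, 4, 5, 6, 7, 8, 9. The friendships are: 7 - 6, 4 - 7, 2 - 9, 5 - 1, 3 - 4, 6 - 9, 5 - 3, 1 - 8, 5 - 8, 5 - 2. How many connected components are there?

Starting from 1 we can reach 1, 2, 3, 4, 5, 6, 7, 8, 9. That is one component of size 9.
Total: 1 component.

1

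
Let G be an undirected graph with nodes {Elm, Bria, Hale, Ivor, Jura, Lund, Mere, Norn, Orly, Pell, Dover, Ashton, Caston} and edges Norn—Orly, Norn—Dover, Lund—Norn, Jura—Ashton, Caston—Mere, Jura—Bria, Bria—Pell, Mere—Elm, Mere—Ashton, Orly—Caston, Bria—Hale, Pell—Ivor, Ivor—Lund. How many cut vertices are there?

Removing Bria increases the component count from 1 to 2, so Bria is a cut vertex.
Removing Mere increases the component count from 1 to 2, so Mere is a cut vertex.
Removing Norn increases the component count from 1 to 2, so Norn is a cut vertex.
By contrast removing Ivor leaves 1 component; it is not a cut vertex. No other vertex is a cut vertex either.

3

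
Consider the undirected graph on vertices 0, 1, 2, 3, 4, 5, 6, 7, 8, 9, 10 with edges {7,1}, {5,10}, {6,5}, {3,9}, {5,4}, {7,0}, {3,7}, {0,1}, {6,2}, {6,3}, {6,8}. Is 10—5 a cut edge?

Removing 10—5 leaves no path between 10 and 5: the component count goes from 1 to 2. So it is a bridge.

Yes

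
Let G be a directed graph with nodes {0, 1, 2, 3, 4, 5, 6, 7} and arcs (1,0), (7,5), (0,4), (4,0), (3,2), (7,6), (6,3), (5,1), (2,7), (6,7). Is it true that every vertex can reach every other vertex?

There is no directed path from 0 to 1, so the graph is not strongly connected.

No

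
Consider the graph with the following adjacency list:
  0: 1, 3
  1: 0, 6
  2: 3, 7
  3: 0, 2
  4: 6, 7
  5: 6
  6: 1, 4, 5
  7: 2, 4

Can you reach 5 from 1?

Yes

From 1 we can reach 0, 1, 2, 3, 4, 5, 6, 7, which includes 5.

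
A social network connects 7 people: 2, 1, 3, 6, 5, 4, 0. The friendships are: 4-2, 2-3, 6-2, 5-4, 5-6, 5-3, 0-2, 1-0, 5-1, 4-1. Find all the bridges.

none

The edges on the cycle 5-4-1-0-2-6-5 are not bridges since each lies on that cycle.
Every edge lies on some cycle, so there are no bridges.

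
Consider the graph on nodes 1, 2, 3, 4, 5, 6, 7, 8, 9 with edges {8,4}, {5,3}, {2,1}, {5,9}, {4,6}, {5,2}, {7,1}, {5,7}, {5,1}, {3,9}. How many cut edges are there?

The edges on the cycle 5-3-9-5 are not bridges since each lies on that cycle.
But removing 8—4 disconnects 8 from 4; removing 6—4 disconnects 6 from 4 — these are bridges.
That makes 2 bridges.

2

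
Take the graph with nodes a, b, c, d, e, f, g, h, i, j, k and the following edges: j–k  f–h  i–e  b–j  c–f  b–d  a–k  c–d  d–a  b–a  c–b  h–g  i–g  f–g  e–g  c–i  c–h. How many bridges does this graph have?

0

The edges on the cycle b-j-k-a-b are not bridges since each lies on that cycle.
Every edge lies on some cycle, so there are no bridges.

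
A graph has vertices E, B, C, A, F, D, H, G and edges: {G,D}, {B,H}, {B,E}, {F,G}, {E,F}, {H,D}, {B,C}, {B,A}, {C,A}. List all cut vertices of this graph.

Removing B increases the component count from 1 to 2, so B is a cut vertex.
By contrast removing F leaves 1 component; it is not a cut vertex. No other vertex is a cut vertex either.

B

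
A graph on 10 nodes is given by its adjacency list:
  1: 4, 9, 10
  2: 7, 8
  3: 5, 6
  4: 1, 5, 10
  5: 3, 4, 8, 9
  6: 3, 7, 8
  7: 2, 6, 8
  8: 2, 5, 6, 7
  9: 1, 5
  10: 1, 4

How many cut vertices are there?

1

Removing 5 increases the component count from 1 to 2, so 5 is a cut vertex.
By contrast removing 1 leaves 1 component; it is not a cut vertex. No other vertex is a cut vertex either.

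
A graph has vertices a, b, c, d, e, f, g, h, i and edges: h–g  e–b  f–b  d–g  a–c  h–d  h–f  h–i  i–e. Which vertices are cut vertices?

h

Removing h increases the component count from 2 to 3, so h is a cut vertex.
By contrast removing i leaves 2 components; it is not a cut vertex. No other vertex is a cut vertex either.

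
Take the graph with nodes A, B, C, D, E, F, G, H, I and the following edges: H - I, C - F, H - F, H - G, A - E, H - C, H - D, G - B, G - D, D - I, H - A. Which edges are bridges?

A-E, A-H, B-G

The edges on the cycle H-G-D-H are not bridges since each lies on that cycle.
But removing H - A disconnects H from A; removing E - A disconnects E from A; removing G - B disconnects G from B — these are bridges.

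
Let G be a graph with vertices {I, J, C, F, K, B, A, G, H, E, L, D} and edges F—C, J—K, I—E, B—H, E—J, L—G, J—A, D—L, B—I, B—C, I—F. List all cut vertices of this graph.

B, E, I, J, L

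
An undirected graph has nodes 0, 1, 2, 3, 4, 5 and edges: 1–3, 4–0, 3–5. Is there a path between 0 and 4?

From 0 we can reach 0, 4, which includes 4.

Yes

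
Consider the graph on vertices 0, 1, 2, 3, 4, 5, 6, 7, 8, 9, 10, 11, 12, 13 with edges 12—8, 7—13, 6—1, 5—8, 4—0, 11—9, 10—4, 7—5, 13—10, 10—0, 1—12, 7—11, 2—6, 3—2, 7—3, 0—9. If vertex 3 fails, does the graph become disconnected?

No

Deleting 3 leaves 1 component (was 1) (its neighbors 2, 7 remain connected to each other), so 3 is not a cut vertex.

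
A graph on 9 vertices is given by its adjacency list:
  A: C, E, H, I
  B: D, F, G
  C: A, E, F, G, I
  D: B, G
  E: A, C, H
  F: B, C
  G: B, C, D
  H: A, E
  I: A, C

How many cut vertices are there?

1

Removing C increases the component count from 1 to 2, so C is a cut vertex.
By contrast removing E leaves 1 component; it is not a cut vertex. No other vertex is a cut vertex either.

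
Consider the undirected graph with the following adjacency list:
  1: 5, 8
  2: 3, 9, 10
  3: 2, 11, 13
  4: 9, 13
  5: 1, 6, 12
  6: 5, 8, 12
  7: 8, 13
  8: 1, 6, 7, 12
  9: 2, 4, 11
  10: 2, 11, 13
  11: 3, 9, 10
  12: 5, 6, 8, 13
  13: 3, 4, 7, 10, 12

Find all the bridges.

The edges on the cycle 13-10-2-3-13 are not bridges since each lies on that cycle.
Every edge lies on some cycle, so there are no bridges.

none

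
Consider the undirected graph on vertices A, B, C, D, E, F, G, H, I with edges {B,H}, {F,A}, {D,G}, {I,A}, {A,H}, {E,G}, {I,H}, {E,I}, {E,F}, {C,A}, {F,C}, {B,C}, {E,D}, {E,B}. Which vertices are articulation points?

Removing E increases the component count from 1 to 2, so E is a cut vertex.
By contrast removing A leaves 1 component; it is not a cut vertex. No other vertex is a cut vertex either.

E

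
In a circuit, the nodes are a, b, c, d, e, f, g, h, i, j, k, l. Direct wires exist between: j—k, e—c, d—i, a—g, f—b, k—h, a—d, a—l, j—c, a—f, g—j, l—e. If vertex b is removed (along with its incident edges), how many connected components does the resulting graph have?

1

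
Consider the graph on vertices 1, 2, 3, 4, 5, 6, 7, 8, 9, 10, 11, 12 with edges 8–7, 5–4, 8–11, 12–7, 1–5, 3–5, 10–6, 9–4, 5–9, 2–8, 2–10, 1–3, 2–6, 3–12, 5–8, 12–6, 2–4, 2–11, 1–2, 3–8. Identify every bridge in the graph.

The edges on the cycle 1-3-12-6-10-2-1 are not bridges since each lies on that cycle.
Every edge lies on some cycle, so there are no bridges.

none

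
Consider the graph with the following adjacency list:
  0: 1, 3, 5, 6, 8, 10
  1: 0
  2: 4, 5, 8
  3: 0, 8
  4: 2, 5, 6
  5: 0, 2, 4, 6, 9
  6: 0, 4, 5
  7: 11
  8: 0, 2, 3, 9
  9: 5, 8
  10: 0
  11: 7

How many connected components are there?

2

Starting from 7 we can reach 7, 11. That is one component of size 2.
Starting from 0 we can reach 0, 1, 2, 3, 4, 5, 6, 8, 9, 10. That is one component of size 10.
Total: 2 components.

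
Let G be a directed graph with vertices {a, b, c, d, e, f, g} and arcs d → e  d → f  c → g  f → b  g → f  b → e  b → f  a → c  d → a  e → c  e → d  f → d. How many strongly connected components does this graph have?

{a, b, c, d, e, f, g} are all mutually reachable — one SCC of size 7.
That gives 1 strongly connected component.

1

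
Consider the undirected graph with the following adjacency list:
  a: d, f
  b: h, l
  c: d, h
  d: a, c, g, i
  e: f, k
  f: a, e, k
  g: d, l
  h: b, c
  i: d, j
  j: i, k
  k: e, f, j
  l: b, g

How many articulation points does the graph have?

1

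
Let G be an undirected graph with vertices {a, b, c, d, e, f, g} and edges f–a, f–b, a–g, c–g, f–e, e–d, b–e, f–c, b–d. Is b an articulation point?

Deleting b leaves 1 component (was 1) (its neighbors d, e, f remain connected to each other), so b is not a cut vertex.

No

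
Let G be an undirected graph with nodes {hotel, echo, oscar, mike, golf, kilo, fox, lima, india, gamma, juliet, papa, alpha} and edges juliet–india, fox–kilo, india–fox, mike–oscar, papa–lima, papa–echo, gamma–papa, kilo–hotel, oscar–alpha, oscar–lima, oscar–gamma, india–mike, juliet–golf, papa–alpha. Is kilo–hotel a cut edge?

Removing kilo–hotel leaves no path between kilo and hotel: the component count goes from 1 to 2. So it is a bridge.

Yes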